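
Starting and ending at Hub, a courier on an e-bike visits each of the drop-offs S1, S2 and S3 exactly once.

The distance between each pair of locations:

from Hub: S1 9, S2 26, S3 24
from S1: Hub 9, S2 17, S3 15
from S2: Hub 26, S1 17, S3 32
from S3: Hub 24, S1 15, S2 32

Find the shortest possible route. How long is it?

Shortest round trip = 82.

There are 3 distinct closed tours to check (reversals are equivalent).
Hub → S1 → S2 → S3 → Hub: 9+17+32+24 = 82
Hub → S1 → S3 → S2 → Hub: 9+15+32+26 = 82
Hub → S2 → S1 → S3 → Hub: 26+17+15+24 = 82
The minimum is 82.
One optimal route: Hub → S1 → S2 → S3 → Hub (or its reverse).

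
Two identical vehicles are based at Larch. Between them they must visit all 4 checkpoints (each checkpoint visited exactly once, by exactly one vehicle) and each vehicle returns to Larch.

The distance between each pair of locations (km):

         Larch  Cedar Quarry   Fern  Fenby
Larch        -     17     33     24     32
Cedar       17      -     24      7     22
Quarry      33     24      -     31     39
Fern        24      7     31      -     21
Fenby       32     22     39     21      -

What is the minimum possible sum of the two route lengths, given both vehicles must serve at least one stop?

Check every non-empty split of the stops between the two vehicles; for each half take its own optimal tour:
  {Cedar} + {Quarry, Fern, Fenby}: 34 + 117 = 151
  {Quarry} + {Cedar, Fern, Fenby}: 66 + 77 = 143
  {Cedar, Quarry} + {Fern, Fenby}: 74 + 77 = 151
  {Fern} + {Cedar, Quarry, Fenby}: 48 + 111 = 159
  {Cedar, Fern} + {Quarry, Fenby}: 48 + 104 = 152
  {Quarry, Fern} + {Cedar, Fenby}: 88 + 71 = 159
  … (7 splits in total)
Best: vehicle 1 Larch → Quarry → Larch = 66; vehicle 2 Larch → Cedar → Fern → Fenby → Larch = 77; combined 143.

143 km — the smallest possible combined total.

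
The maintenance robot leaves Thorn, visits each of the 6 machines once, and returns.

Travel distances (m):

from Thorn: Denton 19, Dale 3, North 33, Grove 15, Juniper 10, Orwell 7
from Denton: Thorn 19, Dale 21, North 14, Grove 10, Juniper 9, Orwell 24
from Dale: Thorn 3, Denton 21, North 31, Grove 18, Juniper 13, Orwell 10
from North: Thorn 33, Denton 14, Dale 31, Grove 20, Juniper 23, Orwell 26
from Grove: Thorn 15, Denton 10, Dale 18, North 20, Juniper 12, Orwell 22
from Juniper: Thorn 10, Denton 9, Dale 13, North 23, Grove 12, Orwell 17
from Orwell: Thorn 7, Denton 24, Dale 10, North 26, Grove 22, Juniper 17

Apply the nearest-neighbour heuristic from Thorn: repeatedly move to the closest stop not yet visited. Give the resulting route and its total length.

102 m along Thorn → Dale → Orwell → Juniper → Denton → Grove → North → Thorn.

Thorn → [Dale:3 / Orwell:7 / Juniper:10 / Grove:15 / Denton:19 / North:33] → Dale (3)
Dale → [Orwell:10 / Juniper:13 / Grove:18 / Denton:21 / North:31] → Orwell (10)
Orwell → [Juniper:17 / Grove:22 / Denton:24 / North:26] → Juniper (17)
Juniper → [Denton:9 / Grove:12 / North:23] → Denton (9)
Denton → [Grove:10 / North:14] → Grove (10)
Grove → [North:20] → North (20)
Return North→Thorn: 33.
Total = 3 + 10 + 17 + 9 + 10 + 20 + 33 = 102.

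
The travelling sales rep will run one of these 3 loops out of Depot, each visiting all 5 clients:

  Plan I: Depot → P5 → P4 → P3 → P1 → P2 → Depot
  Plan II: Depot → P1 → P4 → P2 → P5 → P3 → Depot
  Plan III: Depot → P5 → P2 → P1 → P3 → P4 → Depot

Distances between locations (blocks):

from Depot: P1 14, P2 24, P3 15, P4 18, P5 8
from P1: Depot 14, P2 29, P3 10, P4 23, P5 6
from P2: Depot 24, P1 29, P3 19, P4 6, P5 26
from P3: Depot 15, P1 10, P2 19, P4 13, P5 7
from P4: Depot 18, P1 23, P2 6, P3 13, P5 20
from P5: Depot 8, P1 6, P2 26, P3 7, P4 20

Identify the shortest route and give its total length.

Plan I: 8 + 20 + 13 + 10 + 29 + 24 = 104
Plan II: 14 + 23 + 6 + 26 + 7 + 15 = 91
Plan III: 8 + 26 + 29 + 10 + 13 + 18 = 104

Shortest is Plan II, total 91 blocks.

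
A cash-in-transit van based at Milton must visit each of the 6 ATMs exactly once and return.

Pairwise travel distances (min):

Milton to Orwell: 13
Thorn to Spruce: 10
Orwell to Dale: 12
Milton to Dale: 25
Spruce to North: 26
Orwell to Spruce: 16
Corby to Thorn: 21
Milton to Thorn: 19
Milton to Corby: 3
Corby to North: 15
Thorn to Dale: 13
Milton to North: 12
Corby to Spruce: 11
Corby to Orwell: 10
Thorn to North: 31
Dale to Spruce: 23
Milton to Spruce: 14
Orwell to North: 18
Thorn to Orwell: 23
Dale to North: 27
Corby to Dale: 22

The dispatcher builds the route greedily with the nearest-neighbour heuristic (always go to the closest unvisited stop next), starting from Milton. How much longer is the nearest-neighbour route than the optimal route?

The nearest-neighbour route is 7 min longer than optimal.

From Milton: Corby=3, North=12, Orwell=13, Spruce=14, Thorn=19, Dale=25 → choose Corby (3).
From Corby: Orwell=10, Spruce=11, North=15, Thorn=21, Dale=22 → choose Orwell (10).
From Orwell: Dale=12, Spruce=16, North=18, Thorn=23 → choose Dale (12).
From Dale: Thorn=13, Spruce=23, North=27 → choose Thorn (13).
From Thorn: Spruce=10, North=31 → choose Spruce (10).
From Spruce: North=26 → choose North (26).
NN route Milton → Corby → Orwell → Dale → Thorn → Spruce → North → Milton costs 86.
Optimal: Milton → Corby → Spruce → Thorn → Dale → Orwell → North → Milton costs 79 (by enumerating all 360 distinct tours).
Excess = 86 − 79 = 7.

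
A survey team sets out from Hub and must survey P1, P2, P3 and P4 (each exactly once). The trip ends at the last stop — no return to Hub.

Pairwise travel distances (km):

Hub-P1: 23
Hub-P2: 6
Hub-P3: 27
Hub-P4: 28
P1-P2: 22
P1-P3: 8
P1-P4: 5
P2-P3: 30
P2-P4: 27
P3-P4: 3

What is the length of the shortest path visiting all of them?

There are 4! = 24 possible orderings.
Hub→P1→P2→P3→P4: 23+22+30+3 = 78
Hub→P1→P2→P4→P3: 23+22+27+3 = 75
Hub→P1→P3→P2→P4: 23+8+30+27 = 88
Hub→P1→P3→P4→P2: 23+8+3+27 = 61
Hub→P1→P4→P2→P3: 23+5+27+30 = 85
Hub→P1→P4→P3→P2: 23+5+3+30 = 61
Hub→P2→P1→P3→P4: 6+22+8+3 = 39
Hub→P2→P1→P4→P3: 6+22+5+3 = 36
Hub→P2→P3→P1→P4: 6+30+8+5 = 49
Hub→P2→P3→P4→P1: 6+30+3+5 = 44
Hub→P2→P4→P1→P3: 6+27+5+8 = 46
Hub→P2→P4→P3→P1: 6+27+3+8 = 44
Hub→P3→P1→P2→P4: 27+8+22+27 = 84
Hub→P3→P1→P4→P2: 27+8+5+27 = 67
… (10 more)
The minimum is 36.
One shortest path: Hub → P2 → P1 → P4 → P3.

Shortest open route: 36 km.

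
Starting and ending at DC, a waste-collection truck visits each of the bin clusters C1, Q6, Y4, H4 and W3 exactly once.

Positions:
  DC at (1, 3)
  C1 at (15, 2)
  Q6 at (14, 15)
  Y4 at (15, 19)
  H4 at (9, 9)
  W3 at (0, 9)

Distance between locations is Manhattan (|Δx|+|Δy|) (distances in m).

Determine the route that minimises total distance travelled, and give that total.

There are 60 distinct closed tours to check (reversals are equivalent).
DC-C1-Q6-Y4-H4-W3-DC: 15+14+5+16+9+7 = 66
DC-C1-Q6-Y4-W3-H4-DC: 15+14+5+25+9+14 = 82
DC-C1-Q6-H4-Y4-W3-DC: 15+14+11+16+25+7 = 88
DC-C1-Q6-H4-W3-Y4-DC: 15+14+11+9+25+30 = 104
DC-C1-Q6-W3-Y4-H4-DC: 15+14+20+25+16+14 = 104
DC-C1-Q6-W3-H4-Y4-DC: 15+14+20+9+16+30 = 104
DC-C1-Y4-Q6-H4-W3-DC: 15+17+5+11+9+7 = 64
DC-C1-Y4-Q6-W3-H4-DC: 15+17+5+20+9+14 = 80
DC-C1-Y4-H4-Q6-W3-DC: 15+17+16+11+20+7 = 86
DC-C1-Y4-H4-W3-Q6-DC: 15+17+16+9+20+25 = 102
DC-C1-Y4-W3-Q6-H4-DC: 15+17+25+20+11+14 = 102
DC-C1-Y4-W3-H4-Q6-DC: 15+17+25+9+11+25 = 102
DC-C1-H4-Q6-Y4-W3-DC: 15+13+11+5+25+7 = 76
DC-C1-H4-Q6-W3-Y4-DC: 15+13+11+20+25+30 = 114
… (46 more)
The minimum is 64.
One optimal route: DC → C1 → Y4 → Q6 → H4 → W3 → DC (or its reverse).

Minimum total distance: 64 m.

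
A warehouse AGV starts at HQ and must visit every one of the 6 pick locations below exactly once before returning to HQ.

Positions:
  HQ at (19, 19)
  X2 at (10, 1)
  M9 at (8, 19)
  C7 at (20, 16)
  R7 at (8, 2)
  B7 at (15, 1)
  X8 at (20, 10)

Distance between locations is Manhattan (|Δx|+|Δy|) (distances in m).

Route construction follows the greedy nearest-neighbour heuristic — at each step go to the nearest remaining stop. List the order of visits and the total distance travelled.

From HQ: distances to unvisited — C7=4, X8=10, M9=11, B7=22, X2=27, R7=28. Nearest is C7 (4).
From C7: distances to unvisited — X8=6, M9=15, B7=20, X2=25, R7=26. Nearest is X8 (6).
From X8: distances to unvisited — B7=14, X2=19, R7=20, M9=21. Nearest is B7 (14).
From B7: distances to unvisited — X2=5, R7=8, M9=25. Nearest is X2 (5).
From X2: distances to unvisited — R7=3, M9=20. Nearest is R7 (3).
From R7: distances to unvisited — M9=17. Nearest is M9 (17).
Return M9→HQ: 11.
Total = 4 + 6 + 14 + 5 + 3 + 17 + 11 = 60.

60 m along HQ → C7 → X8 → B7 → X2 → R7 → M9 → HQ.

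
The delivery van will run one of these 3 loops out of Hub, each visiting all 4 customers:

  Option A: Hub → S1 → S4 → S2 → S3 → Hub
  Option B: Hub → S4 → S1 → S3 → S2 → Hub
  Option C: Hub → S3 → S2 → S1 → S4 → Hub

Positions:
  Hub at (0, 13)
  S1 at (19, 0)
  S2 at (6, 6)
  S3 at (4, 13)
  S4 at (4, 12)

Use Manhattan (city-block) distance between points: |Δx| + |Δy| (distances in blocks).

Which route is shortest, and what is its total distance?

Option A: 32 + 27 + 8 + 9 + 4 = 80
Option B: 5 + 27 + 28 + 9 + 13 = 82
Option C: 4 + 9 + 19 + 27 + 5 = 64

64 blocks — Option C is the shortest.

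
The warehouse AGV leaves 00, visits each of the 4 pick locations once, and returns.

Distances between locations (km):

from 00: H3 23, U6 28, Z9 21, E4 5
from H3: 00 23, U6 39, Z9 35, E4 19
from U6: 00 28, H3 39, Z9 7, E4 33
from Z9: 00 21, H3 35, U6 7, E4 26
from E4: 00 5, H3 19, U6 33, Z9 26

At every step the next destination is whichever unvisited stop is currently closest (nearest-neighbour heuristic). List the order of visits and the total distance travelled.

00 → [E4:5 / Z9:21 / H3:23 / U6:28] → E4 (5)
E4 → [H3:19 / Z9:26 / U6:33] → H3 (19)
H3 → [Z9:35 / U6:39] → Z9 (35)
Z9 → [U6:7] → U6 (7)
Return U6→00: 28.
Total = 5 + 19 + 35 + 7 + 28 = 94.

Total distance 94 km via the nearest-neighbour route 00 → E4 → H3 → Z9 → U6 → 00.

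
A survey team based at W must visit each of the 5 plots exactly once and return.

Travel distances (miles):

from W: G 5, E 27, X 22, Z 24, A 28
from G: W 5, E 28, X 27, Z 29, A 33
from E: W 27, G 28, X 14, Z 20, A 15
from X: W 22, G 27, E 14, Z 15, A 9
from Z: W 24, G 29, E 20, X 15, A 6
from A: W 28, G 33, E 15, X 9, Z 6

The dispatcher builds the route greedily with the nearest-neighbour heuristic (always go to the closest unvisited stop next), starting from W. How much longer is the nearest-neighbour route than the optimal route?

W: G=5, X=22, Z=24, E=27, A=28 ⇒ G
G: X=27, E=28, Z=29, A=33 ⇒ X
X: A=9, E=14, Z=15 ⇒ A
A: Z=6, E=15 ⇒ Z
Z: E=20 ⇒ E
NN route W → G → X → A → Z → E → W costs 94.
Optimal: W → G → E → X → A → Z → W costs 86 (by enumerating all 60 distinct tours).
Excess = 94 − 86 = 8.

Excess over optimum: 8 miles.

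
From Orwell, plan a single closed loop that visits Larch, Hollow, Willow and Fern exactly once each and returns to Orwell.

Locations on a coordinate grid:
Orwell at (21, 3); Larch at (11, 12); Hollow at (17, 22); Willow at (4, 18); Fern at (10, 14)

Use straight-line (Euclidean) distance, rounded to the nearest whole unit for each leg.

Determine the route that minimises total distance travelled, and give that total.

Orwell - Larch - Hollow - Willow - Fern - Orwell: 13+12+14+7+16 = 62
Orwell - Larch - Hollow - Fern - Willow - Orwell: 13+12+11+7+23 = 66
Orwell - Larch - Willow - Hollow - Fern - Orwell: 13+9+14+11+16 = 63
Orwell - Larch - Willow - Fern - Hollow - Orwell: 13+9+7+11+19 = 59
Orwell - Larch - Fern - Hollow - Willow - Orwell: 13+2+11+14+23 = 63
Orwell - Larch - Fern - Willow - Hollow - Orwell: 13+2+7+14+19 = 55
Orwell - Hollow - Larch - Willow - Fern - Orwell: 19+12+9+7+16 = 63
Orwell - Hollow - Larch - Fern - Willow - Orwell: 19+12+2+7+23 = 63
Orwell - Hollow - Willow - Larch - Fern - Orwell: 19+14+9+2+16 = 60
Orwell - Hollow - Fern - Larch - Willow - Orwell: 19+11+2+9+23 = 64
Orwell - Willow - Larch - Hollow - Fern - Orwell: 23+9+12+11+16 = 71
Orwell - Willow - Hollow - Larch - Fern - Orwell: 23+14+12+2+16 = 67
The minimum is 55.
One optimal route: Orwell → Larch → Fern → Willow → Hollow → Orwell (or its reverse).

55 — the shortest possible round trip.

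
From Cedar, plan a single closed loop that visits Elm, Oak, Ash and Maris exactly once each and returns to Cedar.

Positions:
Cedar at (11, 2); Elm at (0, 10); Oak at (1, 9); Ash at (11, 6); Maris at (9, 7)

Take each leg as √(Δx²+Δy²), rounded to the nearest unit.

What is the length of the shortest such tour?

Minimum total distance: 28.

With 4 stops there are 4!/2 = 12 distinct round trips (a route and its reverse cost the same).
Cedar - Elm - Oak - Ash - Maris - Cedar: 14+1+10+2+5 = 32
Cedar - Elm - Oak - Maris - Ash - Cedar: 14+1+8+2+4 = 29
Cedar - Elm - Ash - Oak - Maris - Cedar: 14+12+10+8+5 = 49
Cedar - Elm - Ash - Maris - Oak - Cedar: 14+12+2+8+12 = 48
Cedar - Elm - Maris - Oak - Ash - Cedar: 14+9+8+10+4 = 45
Cedar - Elm - Maris - Ash - Oak - Cedar: 14+9+2+10+12 = 47
Cedar - Oak - Elm - Ash - Maris - Cedar: 12+1+12+2+5 = 32
Cedar - Oak - Elm - Maris - Ash - Cedar: 12+1+9+2+4 = 28
Cedar - Oak - Ash - Elm - Maris - Cedar: 12+10+12+9+5 = 48
Cedar - Oak - Maris - Elm - Ash - Cedar: 12+8+9+12+4 = 45
Cedar - Ash - Elm - Oak - Maris - Cedar: 4+12+1+8+5 = 30
Cedar - Ash - Oak - Elm - Maris - Cedar: 4+10+1+9+5 = 29
The minimum is 28.
One optimal route: Cedar → Oak → Elm → Maris → Ash → Cedar (or its reverse).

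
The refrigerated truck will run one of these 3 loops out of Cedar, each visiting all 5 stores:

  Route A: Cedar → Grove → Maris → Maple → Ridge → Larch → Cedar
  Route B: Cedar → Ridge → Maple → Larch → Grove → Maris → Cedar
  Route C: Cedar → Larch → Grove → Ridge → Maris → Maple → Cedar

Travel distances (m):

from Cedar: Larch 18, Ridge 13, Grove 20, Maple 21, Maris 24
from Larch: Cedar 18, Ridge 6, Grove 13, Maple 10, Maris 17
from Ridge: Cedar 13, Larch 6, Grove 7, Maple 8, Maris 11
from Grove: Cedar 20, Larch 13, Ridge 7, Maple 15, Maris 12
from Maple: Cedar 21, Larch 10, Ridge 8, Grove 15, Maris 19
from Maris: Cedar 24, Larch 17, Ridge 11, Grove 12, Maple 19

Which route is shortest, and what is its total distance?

80 m — Route B is the shortest.

Route A: 20 + 12 + 19 + 8 + 6 + 18 = 83
Route B: 13 + 8 + 10 + 13 + 12 + 24 = 80
Route C: 18 + 13 + 7 + 11 + 19 + 21 = 89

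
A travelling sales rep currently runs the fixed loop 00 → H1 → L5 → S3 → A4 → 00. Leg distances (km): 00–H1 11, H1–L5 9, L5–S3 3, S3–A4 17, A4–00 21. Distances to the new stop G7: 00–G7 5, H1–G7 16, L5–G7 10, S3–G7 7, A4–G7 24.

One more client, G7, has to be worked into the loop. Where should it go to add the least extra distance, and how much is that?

Insertion cost between consecutive stops i–j is d(i,G7) + d(G7,j) − d(i,j):
  between 00 and H1: 5 + 16 − 11 = 10
  between H1 and L5: 16 + 10 − 9 = 17
  between L5 and S3: 10 + 7 − 3 = 14
  between S3 and A4: 7 + 24 − 17 = 14
  between A4 and 00: 24 + 5 − 21 = 8
Cheapest insertion is between A4 and 00, adding 8.
New total = 61 + 8 = 69.

Adding 8 km by placing G7 on the A4–00 leg.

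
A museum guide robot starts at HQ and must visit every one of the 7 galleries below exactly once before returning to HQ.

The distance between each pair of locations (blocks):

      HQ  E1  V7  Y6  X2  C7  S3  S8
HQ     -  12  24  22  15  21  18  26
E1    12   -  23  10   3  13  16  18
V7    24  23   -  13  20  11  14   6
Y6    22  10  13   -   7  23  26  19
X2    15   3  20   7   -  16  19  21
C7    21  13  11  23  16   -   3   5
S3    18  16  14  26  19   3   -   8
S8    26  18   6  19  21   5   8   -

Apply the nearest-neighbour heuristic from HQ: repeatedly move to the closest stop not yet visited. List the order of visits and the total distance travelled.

Total distance 67 blocks via the nearest-neighbour route HQ → E1 → X2 → Y6 → V7 → S8 → C7 → S3 → HQ.

HQ → [E1:12 / X2:15 / S3:18 / C7:21 / Y6:22 / V7:24 / S8:26] → E1 (12)
E1 → [X2:3 / Y6:10 / C7:13 / S3:16 / S8:18 / V7:23] → X2 (3)
X2 → [Y6:7 / C7:16 / S3:19 / V7:20 / S8:21] → Y6 (7)
Y6 → [V7:13 / S8:19 / C7:23 / S3:26] → V7 (13)
V7 → [S8:6 / C7:11 / S3:14] → S8 (6)
S8 → [C7:5 / S3:8] → C7 (5)
C7 → [S3:3] → S3 (3)
Return S3→HQ: 18.
Total = 12 + 3 + 7 + 13 + 6 + 5 + 3 + 18 = 67.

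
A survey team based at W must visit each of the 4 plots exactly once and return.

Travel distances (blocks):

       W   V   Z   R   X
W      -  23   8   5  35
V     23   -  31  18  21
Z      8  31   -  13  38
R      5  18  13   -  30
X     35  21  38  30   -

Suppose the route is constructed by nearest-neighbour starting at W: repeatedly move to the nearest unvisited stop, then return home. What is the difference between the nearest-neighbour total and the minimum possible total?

15 blocks longer than the optimal tour.

W: R=5, Z=8, V=23, X=35 ⇒ R
R: Z=13, V=18, X=30 ⇒ Z
Z: V=31, X=38 ⇒ V
V: X=21 ⇒ X
NN route W → R → Z → V → X → W costs 105.
Optimal: W → Z → X → V → R → W costs 90 (by enumerating all 12 distinct tours).
Excess = 105 − 90 = 15.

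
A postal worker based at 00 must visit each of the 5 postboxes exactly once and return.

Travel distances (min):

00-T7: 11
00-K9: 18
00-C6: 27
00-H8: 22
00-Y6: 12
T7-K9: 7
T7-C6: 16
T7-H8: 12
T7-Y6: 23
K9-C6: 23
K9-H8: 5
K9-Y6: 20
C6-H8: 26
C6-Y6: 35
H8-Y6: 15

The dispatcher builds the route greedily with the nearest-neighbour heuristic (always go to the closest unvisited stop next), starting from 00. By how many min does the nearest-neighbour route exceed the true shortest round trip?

Excess over optimum: 18 min.

From 00: T7=11, Y6=12, K9=18, H8=22, C6=27 → choose T7 (11).
From T7: K9=7, H8=12, C6=16, Y6=23 → choose K9 (7).
From K9: H8=5, Y6=20, C6=23 → choose H8 (5).
From H8: Y6=15, C6=26 → choose Y6 (15).
From Y6: C6=35 → choose C6 (35).
NN route 00 → T7 → K9 → H8 → Y6 → C6 → 00 costs 100.
Optimal: 00 → T7 → C6 → K9 → H8 → Y6 → 00 costs 82 (by enumerating all 60 distinct tours).
Excess = 100 − 82 = 18.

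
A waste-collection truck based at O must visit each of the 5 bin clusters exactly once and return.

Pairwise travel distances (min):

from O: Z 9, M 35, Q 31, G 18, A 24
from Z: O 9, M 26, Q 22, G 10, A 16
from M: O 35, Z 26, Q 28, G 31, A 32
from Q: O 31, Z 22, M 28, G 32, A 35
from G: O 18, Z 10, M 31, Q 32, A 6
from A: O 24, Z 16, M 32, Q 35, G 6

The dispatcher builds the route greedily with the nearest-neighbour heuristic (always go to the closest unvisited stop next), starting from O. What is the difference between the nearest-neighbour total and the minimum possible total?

The nearest-neighbour route is 1 min longer than optimal.

From O: Z=9, G=18, A=24, Q=31, M=35 → choose Z (9).
From Z: G=10, A=16, Q=22, M=26 → choose G (10).
From G: A=6, M=31, Q=32 → choose A (6).
From A: M=32, Q=35 → choose M (32).
From M: Q=28 → choose Q (28).
NN route O → Z → G → A → M → Q → O costs 116.
Optimal: O → Z → Q → M → A → G → O costs 115 (by enumerating all 60 distinct tours).
Excess = 116 − 115 = 1.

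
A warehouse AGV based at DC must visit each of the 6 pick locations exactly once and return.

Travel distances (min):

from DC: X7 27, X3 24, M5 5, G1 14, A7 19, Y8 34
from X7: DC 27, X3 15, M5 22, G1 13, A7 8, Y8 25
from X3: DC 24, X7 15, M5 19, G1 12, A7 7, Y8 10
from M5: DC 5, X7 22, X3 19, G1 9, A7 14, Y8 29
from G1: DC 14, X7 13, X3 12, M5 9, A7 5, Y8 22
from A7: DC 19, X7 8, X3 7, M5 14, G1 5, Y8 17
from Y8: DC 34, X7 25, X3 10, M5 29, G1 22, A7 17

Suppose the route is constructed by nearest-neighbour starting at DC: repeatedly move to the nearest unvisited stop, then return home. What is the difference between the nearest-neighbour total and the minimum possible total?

2 min longer than the optimal tour.

From DC: M5=5, G1=14, A7=19, X3=24, X7=27, Y8=34 → choose M5 (5).
From M5: G1=9, A7=14, X3=19, X7=22, Y8=29 → choose G1 (9).
From G1: A7=5, X3=12, X7=13, Y8=22 → choose A7 (5).
From A7: X3=7, X7=8, Y8=17 → choose X3 (7).
From X3: Y8=10, X7=15 → choose Y8 (10).
From Y8: X7=25 → choose X7 (25).
NN route DC → M5 → G1 → A7 → X3 → Y8 → X7 → DC costs 88.
Optimal: DC → X3 → Y8 → X7 → A7 → G1 → M5 → DC costs 86 (by enumerating all 360 distinct tours).
Excess = 88 − 86 = 2.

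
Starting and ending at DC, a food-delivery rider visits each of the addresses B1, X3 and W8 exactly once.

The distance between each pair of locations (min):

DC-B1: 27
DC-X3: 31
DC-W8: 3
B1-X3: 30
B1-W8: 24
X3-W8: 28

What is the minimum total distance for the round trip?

88 min — the shortest possible round trip.

With 3 stops there are 3!/2 = 3 distinct round trips (a route and its reverse cost the same).
DC → B1 → X3 → W8 → DC: 27+30+28+3 = 88
DC → B1 → W8 → X3 → DC: 27+24+28+31 = 110
DC → X3 → B1 → W8 → DC: 31+30+24+3 = 88
The minimum is 88.
One optimal route: DC → B1 → X3 → W8 → DC (or its reverse).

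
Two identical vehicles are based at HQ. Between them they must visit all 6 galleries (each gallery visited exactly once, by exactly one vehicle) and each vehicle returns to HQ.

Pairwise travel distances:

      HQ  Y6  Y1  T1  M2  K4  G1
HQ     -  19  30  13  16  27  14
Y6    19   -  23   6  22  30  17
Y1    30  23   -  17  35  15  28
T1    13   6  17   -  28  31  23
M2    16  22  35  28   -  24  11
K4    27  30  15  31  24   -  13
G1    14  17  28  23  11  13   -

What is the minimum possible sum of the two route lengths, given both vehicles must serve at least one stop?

Minimum combined distance: 116.

Try each way of splitting the stops between the two vehicles (each non-empty) and, for each split, find the best tour for each vehicle:
  {Y6} + {Y1, T1, M2, K4, G1}: 38 + 85 = 123
  {Y1} + {Y6, T1, M2, K4, G1}: 60 + 89 = 149
  {Y6, Y1} + {T1, M2, K4, G1}: 72 + 84 = 156
  {T1} + {Y6, Y1, M2, K4, G1}: 26 + 97 = 123
  {Y6, T1} + {Y1, M2, K4, G1}: 38 + 85 = 123
  {Y1, T1} + {Y6, M2, K4, G1}: 60 + 89 = 149
  … (31 splits in total)
  {M2} + {Y6, Y1, T1, K4, G1}: 32 + 84 = 116  ← best
Best: vehicle 1 HQ → M2 → HQ = 32; vehicle 2 HQ → Y6 → T1 → Y1 → K4 → G1 → HQ = 84; combined 116.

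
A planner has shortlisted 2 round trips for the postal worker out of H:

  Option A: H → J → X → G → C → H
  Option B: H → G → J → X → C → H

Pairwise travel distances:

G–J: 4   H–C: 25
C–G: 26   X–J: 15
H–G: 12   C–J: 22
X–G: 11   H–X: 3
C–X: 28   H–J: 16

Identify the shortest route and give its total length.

Option A: 16 + 15 + 11 + 26 + 25 = 93
Option B: 12 + 4 + 15 + 28 + 25 = 84

Shortest is Option B, total 84.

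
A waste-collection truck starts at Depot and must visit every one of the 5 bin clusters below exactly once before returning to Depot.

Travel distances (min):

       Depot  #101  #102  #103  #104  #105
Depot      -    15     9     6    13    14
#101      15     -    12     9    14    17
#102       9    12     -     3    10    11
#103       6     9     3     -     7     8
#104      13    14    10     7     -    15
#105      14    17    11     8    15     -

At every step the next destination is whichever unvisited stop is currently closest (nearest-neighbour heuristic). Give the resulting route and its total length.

Total distance 64 min via the nearest-neighbour route Depot → #103 → #102 → #104 → #101 → #105 → Depot.

Depot → [#103:6 / #102:9 / #104:13 / #105:14 / #101:15] → #103 (6)
#103 → [#102:3 / #104:7 / #105:8 / #101:9] → #102 (3)
#102 → [#104:10 / #105:11 / #101:12] → #104 (10)
#104 → [#101:14 / #105:15] → #101 (14)
#101 → [#105:17] → #105 (17)
Return #105→Depot: 14.
Total = 6 + 3 + 10 + 14 + 17 + 14 = 64.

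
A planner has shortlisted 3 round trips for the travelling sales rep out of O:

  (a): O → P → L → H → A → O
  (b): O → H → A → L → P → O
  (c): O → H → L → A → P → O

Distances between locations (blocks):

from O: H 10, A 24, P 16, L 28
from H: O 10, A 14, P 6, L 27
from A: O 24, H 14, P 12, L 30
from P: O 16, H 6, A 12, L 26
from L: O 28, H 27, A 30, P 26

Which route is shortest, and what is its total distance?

(a): 16 + 26 + 27 + 14 + 24 = 107
(b): 10 + 14 + 30 + 26 + 16 = 96
(c): 10 + 27 + 30 + 12 + 16 = 95

95 blocks — (c) is the shortest.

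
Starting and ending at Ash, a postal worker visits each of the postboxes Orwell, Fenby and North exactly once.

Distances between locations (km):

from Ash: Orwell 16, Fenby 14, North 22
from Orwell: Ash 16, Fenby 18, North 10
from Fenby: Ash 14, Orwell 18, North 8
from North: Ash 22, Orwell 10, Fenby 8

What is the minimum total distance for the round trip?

Minimum total distance: 48 km.

With 3 stops there are 3!/2 = 3 distinct round trips (a route and its reverse cost the same).
Ash→Orwell→Fenby→North→Ash: 16+18+8+22 = 64
Ash→Orwell→North→Fenby→Ash: 16+10+8+14 = 48
Ash→Fenby→Orwell→North→Ash: 14+18+10+22 = 64
The minimum is 48.
One optimal route: Ash → Orwell → North → Fenby → Ash (or its reverse).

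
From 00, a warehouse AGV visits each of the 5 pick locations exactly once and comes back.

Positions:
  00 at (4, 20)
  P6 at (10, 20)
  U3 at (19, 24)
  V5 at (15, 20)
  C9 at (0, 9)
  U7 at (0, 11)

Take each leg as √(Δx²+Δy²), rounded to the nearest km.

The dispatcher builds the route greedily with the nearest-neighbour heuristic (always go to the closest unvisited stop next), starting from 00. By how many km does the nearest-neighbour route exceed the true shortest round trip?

1 km longer than the optimal tour.

00: P6=6, U7=10, V5=11, C9=12, U3=16 ⇒ P6
P6: V5=5, U3=10, U7=13, C9=15 ⇒ V5
V5: U3=6, U7=17, C9=19 ⇒ U3
U3: U7=23, C9=24 ⇒ U7
U7: C9=2 ⇒ C9
NN route 00 → P6 → V5 → U3 → U7 → C9 → 00 costs 54.
Optimal: 00 → P6 → U3 → V5 → C9 → U7 → 00 costs 53 (by enumerating all 60 distinct tours).
Excess = 54 − 53 = 1.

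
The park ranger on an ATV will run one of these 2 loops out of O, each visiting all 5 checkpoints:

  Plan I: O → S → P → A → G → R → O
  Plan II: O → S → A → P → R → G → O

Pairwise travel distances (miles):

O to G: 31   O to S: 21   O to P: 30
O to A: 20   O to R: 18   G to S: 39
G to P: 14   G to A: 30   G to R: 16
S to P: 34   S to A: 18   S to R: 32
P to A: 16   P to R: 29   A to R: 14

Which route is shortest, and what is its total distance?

131 miles — Plan II is the shortest.

Plan I: 21 + 34 + 16 + 30 + 16 + 18 = 135
Plan II: 21 + 18 + 16 + 29 + 16 + 31 = 131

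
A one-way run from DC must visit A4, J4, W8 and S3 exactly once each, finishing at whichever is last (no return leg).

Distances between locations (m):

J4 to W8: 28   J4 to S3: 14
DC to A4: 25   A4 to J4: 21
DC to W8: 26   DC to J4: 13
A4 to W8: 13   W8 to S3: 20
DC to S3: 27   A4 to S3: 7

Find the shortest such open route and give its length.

There are 4! = 24 possible orderings.
DC → A4 → J4 → W8 → S3: 25+21+28+20 = 94
DC → A4 → J4 → S3 → W8: 25+21+14+20 = 80
DC → A4 → W8 → J4 → S3: 25+13+28+14 = 80
DC → A4 → W8 → S3 → J4: 25+13+20+14 = 72
DC → A4 → S3 → J4 → W8: 25+7+14+28 = 74
DC → A4 → S3 → W8 → J4: 25+7+20+28 = 80
DC → J4 → A4 → W8 → S3: 13+21+13+20 = 67
DC → J4 → A4 → S3 → W8: 13+21+7+20 = 61
DC → J4 → W8 → A4 → S3: 13+28+13+7 = 61
DC → J4 → W8 → S3 → A4: 13+28+20+7 = 68
DC → J4 → S3 → A4 → W8: 13+14+7+13 = 47
DC → J4 → S3 → W8 → A4: 13+14+20+13 = 60
DC → W8 → A4 → J4 → S3: 26+13+21+14 = 74
DC → W8 → A4 → S3 → J4: 26+13+7+14 = 60
… (10 more)
The minimum is 47.
One shortest path: DC → J4 → S3 → A4 → W8.

Minimum one-way distance = 47 m.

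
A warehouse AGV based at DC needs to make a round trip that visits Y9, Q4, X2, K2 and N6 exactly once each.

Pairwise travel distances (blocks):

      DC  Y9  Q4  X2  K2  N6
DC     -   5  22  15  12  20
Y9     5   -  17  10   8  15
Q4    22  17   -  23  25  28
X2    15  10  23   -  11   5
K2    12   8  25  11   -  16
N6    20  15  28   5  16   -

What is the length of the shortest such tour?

Shortest round trip = 78 blocks.

There are 60 distinct closed tours to check (reversals are equivalent).
DC → Y9 → Q4 → X2 → K2 → N6 → DC: 5+17+23+11+16+20 = 92
DC → Y9 → Q4 → X2 → N6 → K2 → DC: 5+17+23+5+16+12 = 78
DC → Y9 → Q4 → K2 → X2 → N6 → DC: 5+17+25+11+5+20 = 83
DC → Y9 → Q4 → K2 → N6 → X2 → DC: 5+17+25+16+5+15 = 83
DC → Y9 → Q4 → N6 → X2 → K2 → DC: 5+17+28+5+11+12 = 78
DC → Y9 → Q4 → N6 → K2 → X2 → DC: 5+17+28+16+11+15 = 92
DC → Y9 → X2 → Q4 → K2 → N6 → DC: 5+10+23+25+16+20 = 99
DC → Y9 → X2 → Q4 → N6 → K2 → DC: 5+10+23+28+16+12 = 94
DC → Y9 → X2 → K2 → Q4 → N6 → DC: 5+10+11+25+28+20 = 99
DC → Y9 → X2 → K2 → N6 → Q4 → DC: 5+10+11+16+28+22 = 92
DC → Y9 → X2 → N6 → Q4 → K2 → DC: 5+10+5+28+25+12 = 85
DC → Y9 → X2 → N6 → K2 → Q4 → DC: 5+10+5+16+25+22 = 83
DC → Y9 → K2 → Q4 → X2 → N6 → DC: 5+8+25+23+5+20 = 86
DC → Y9 → K2 → Q4 → N6 → X2 → DC: 5+8+25+28+5+15 = 86
… (46 more)
The minimum is 78.
One optimal route: DC → Y9 → Q4 → X2 → N6 → K2 → DC (or its reverse).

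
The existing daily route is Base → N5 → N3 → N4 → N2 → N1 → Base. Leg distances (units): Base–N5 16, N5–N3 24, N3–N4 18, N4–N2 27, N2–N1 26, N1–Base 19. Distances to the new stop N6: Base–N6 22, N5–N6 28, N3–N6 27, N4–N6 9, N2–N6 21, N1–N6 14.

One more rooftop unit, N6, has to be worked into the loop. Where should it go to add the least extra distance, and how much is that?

Insertion cost between consecutive stops i–j is d(i,N6) + d(N6,j) − d(i,j):
  between Base and N5: 22 + 28 − 16 = 34
  between N5 and N3: 28 + 27 − 24 = 31
  between N3 and N4: 27 + 9 − 18 = 18
  between N4 and N2: 9 + 21 − 27 = 3
  between N2 and N1: 21 + 14 − 26 = 9
  between N1 and Base: 14 + 22 − 19 = 17
Cheapest insertion is between N4 and N2, adding 3.
New total = 130 + 3 = 133.

Adding 3 by placing N6 on the N4–N2 leg.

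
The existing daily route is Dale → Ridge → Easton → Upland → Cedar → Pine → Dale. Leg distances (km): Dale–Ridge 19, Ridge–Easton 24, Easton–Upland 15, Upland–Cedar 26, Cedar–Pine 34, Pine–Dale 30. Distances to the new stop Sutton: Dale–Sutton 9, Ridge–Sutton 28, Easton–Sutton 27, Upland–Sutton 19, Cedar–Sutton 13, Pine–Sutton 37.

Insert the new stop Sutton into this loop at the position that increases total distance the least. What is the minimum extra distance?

Adding 6 km by placing Sutton on the Upland–Cedar leg.

Insertion cost between consecutive stops i–j is d(i,Sutton) + d(Sutton,j) − d(i,j):
  between Dale and Ridge: 9 + 28 − 19 = 18
  between Ridge and Easton: 28 + 27 − 24 = 31
  between Easton and Upland: 27 + 19 − 15 = 31
  between Upland and Cedar: 19 + 13 − 26 = 6
  between Cedar and Pine: 13 + 37 − 34 = 16
  between Pine and Dale: 37 + 9 − 30 = 16
Cheapest insertion is between Upland and Cedar, adding 6.
New total = 148 + 6 = 154.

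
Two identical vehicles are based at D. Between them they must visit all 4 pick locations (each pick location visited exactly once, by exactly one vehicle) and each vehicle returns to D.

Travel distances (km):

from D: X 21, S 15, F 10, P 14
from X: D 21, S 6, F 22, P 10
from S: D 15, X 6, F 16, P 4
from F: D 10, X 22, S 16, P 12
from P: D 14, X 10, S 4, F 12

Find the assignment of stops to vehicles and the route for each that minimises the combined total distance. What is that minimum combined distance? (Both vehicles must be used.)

Minimum combined distance: 65 km.

Try each way of splitting the stops between the two vehicles (each non-empty) and, for each split, find the best tour for each vehicle:
  {X} + {S, F, P}: 42 + 41 = 83
  {S} + {X, F, P}: 30 + 53 = 83
  {X, S} + {F, P}: 42 + 36 = 78
  {F} + {X, S, P}: 20 + 45 = 65
  {X, F} + {S, P}: 53 + 33 = 86
  {S, F} + {X, P}: 41 + 45 = 86
  … (7 splits in total)
Best: vehicle 1 D → F → D = 20; vehicle 2 D → X → S → P → D = 45; combined 65.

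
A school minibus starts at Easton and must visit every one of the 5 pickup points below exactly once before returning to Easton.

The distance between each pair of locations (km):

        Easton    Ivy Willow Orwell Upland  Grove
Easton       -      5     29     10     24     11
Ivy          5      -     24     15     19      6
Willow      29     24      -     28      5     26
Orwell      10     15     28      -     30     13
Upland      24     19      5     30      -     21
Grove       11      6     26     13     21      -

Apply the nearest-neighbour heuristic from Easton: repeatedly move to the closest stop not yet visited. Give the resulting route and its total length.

Nearest-neighbour total = 81 km; route Easton → Ivy → Grove → Orwell → Willow → Upland → Easton.

Easton → [Ivy:5 / Orwell:10 / Grove:11 / Upland:24 / Willow:29] → Ivy (5)
Ivy → [Grove:6 / Orwell:15 / Upland:19 / Willow:24] → Grove (6)
Grove → [Orwell:13 / Upland:21 / Willow:26] → Orwell (13)
Orwell → [Willow:28 / Upland:30] → Willow (28)
Willow → [Upland:5] → Upland (5)
Return Upland→Easton: 24.
Total = 5 + 6 + 13 + 28 + 5 + 24 = 81.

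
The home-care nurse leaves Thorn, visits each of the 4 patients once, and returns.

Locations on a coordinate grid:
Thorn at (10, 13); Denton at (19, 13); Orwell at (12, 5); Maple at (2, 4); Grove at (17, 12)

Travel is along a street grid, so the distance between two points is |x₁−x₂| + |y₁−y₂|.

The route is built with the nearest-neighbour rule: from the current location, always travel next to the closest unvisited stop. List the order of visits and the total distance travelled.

54 along Thorn → Grove → Denton → Orwell → Maple → Thorn.

Thorn → [Grove:8 / Denton:9 / Orwell:10 / Maple:17] → Grove (8)
Grove → [Denton:3 / Orwell:12 / Maple:23] → Denton (3)
Denton → [Orwell:15 / Maple:26] → Orwell (15)
Orwell → [Maple:11] → Maple (11)
Return Maple→Thorn: 17.
Total = 8 + 3 + 15 + 11 + 17 = 54.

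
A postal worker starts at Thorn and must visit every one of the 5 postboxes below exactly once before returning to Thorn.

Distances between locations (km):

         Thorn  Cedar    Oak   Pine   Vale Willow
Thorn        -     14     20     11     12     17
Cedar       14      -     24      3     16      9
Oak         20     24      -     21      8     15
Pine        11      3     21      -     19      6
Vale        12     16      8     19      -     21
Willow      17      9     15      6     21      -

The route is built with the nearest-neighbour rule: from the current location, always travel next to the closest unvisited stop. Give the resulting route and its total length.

Nearest-neighbour total = 58 km; route Thorn → Pine → Cedar → Willow → Oak → Vale → Thorn.

At Thorn the remaining stops are Pine 11, Vale 12, Cedar 14, Willow 17, Oak 20; go to Pine.
At Pine the remaining stops are Cedar 3, Willow 6, Vale 19, Oak 21; go to Cedar.
At Cedar the remaining stops are Willow 9, Vale 16, Oak 24; go to Willow.
At Willow the remaining stops are Oak 15, Vale 21; go to Oak.
At Oak the remaining stops are Vale 8; go to Vale.
Return Vale→Thorn: 12.
Total = 11 + 3 + 9 + 15 + 8 + 12 = 58.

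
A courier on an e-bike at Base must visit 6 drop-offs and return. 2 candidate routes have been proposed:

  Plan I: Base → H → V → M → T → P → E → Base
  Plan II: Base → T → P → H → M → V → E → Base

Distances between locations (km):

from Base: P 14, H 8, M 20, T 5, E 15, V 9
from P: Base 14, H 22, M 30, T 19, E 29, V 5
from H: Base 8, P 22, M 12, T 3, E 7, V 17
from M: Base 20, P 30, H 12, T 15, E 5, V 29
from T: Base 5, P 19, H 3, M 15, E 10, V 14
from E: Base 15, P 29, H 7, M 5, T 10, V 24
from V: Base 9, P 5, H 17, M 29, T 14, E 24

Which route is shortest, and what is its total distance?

Plan I: 8 + 17 + 29 + 15 + 19 + 29 + 15 = 132
Plan II: 5 + 19 + 22 + 12 + 29 + 24 + 15 = 126

126 km — Plan II is the shortest.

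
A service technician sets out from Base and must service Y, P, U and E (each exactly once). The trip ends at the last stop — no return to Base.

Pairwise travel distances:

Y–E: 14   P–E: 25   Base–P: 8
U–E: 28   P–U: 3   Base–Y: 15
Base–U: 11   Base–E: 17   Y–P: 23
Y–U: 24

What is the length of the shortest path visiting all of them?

There are 4! = 24 possible orderings.
Base - Y - P - U - E: 15+23+3+28 = 69
Base - Y - P - E - U: 15+23+25+28 = 91
Base - Y - U - P - E: 15+24+3+25 = 67
Base - Y - U - E - P: 15+24+28+25 = 92
Base - Y - E - P - U: 15+14+25+3 = 57
Base - Y - E - U - P: 15+14+28+3 = 60
Base - P - Y - U - E: 8+23+24+28 = 83
Base - P - Y - E - U: 8+23+14+28 = 73
Base - P - U - Y - E: 8+3+24+14 = 49
Base - P - U - E - Y: 8+3+28+14 = 53
Base - P - E - Y - U: 8+25+14+24 = 71
Base - P - E - U - Y: 8+25+28+24 = 85
Base - U - Y - P - E: 11+24+23+25 = 83
Base - U - Y - E - P: 11+24+14+25 = 74
… (10 more)
The minimum is 49.
One shortest path: Base → P → U → Y → E.

49 — the minimum one-way total.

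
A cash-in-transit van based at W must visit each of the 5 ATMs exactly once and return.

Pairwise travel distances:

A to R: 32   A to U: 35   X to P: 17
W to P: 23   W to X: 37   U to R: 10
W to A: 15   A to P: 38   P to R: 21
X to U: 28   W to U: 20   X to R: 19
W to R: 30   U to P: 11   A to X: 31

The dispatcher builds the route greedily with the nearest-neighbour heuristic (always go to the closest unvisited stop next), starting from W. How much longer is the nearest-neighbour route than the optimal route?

W: A=15, U=20, P=23, R=30, X=37 ⇒ A
A: X=31, R=32, U=35, P=38 ⇒ X
X: P=17, R=19, U=28 ⇒ P
P: U=11, R=21 ⇒ U
U: R=10 ⇒ R
NN route W → A → X → P → U → R → W costs 114.
Optimal: W → A → X → R → U → P → W costs 109 (by enumerating all 60 distinct tours).
Excess = 114 − 109 = 5.

The nearest-neighbour route is 5 longer than optimal.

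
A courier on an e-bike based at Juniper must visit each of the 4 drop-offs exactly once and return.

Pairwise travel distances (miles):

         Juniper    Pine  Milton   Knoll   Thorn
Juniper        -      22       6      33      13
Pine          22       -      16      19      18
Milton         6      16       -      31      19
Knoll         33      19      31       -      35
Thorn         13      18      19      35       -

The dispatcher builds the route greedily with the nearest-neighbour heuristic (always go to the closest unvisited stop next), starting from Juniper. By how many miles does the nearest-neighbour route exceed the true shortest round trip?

The nearest-neighbour route is 21 miles longer than optimal.

From Juniper: Milton=6, Thorn=13, Pine=22, Knoll=33 → choose Milton (6).
From Milton: Pine=16, Thorn=19, Knoll=31 → choose Pine (16).
From Pine: Thorn=18, Knoll=19 → choose Thorn (18).
From Thorn: Knoll=35 → choose Knoll (35).
NN route Juniper → Milton → Pine → Thorn → Knoll → Juniper costs 108.
Optimal: Juniper → Milton → Knoll → Pine → Thorn → Juniper costs 87 (by enumerating all 12 distinct tours).
Excess = 108 − 87 = 21.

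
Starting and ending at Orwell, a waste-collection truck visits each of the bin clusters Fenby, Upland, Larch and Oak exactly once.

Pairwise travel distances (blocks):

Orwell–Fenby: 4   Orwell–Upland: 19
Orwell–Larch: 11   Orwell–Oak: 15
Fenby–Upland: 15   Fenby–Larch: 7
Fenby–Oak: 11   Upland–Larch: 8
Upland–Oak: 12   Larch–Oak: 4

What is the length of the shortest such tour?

Orwell → Fenby → Upland → Larch → Oak → Orwell: 4+15+8+4+15 = 46
Orwell → Fenby → Upland → Oak → Larch → Orwell: 4+15+12+4+11 = 46
Orwell → Fenby → Larch → Upland → Oak → Orwell: 4+7+8+12+15 = 46
Orwell → Fenby → Larch → Oak → Upland → Orwell: 4+7+4+12+19 = 46
Orwell → Fenby → Oak → Upland → Larch → Orwell: 4+11+12+8+11 = 46
Orwell → Fenby → Oak → Larch → Upland → Orwell: 4+11+4+8+19 = 46
Orwell → Upland → Fenby → Larch → Oak → Orwell: 19+15+7+4+15 = 60
Orwell → Upland → Fenby → Oak → Larch → Orwell: 19+15+11+4+11 = 60
Orwell → Upland → Larch → Fenby → Oak → Orwell: 19+8+7+11+15 = 60
Orwell → Upland → Oak → Fenby → Larch → Orwell: 19+12+11+7+11 = 60
Orwell → Larch → Fenby → Upland → Oak → Orwell: 11+7+15+12+15 = 60
Orwell → Larch → Upland → Fenby → Oak → Orwell: 11+8+15+11+15 = 60
The minimum is 46.
One optimal route: Orwell → Fenby → Upland → Larch → Oak → Orwell (or its reverse).

Shortest round trip = 46 blocks.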